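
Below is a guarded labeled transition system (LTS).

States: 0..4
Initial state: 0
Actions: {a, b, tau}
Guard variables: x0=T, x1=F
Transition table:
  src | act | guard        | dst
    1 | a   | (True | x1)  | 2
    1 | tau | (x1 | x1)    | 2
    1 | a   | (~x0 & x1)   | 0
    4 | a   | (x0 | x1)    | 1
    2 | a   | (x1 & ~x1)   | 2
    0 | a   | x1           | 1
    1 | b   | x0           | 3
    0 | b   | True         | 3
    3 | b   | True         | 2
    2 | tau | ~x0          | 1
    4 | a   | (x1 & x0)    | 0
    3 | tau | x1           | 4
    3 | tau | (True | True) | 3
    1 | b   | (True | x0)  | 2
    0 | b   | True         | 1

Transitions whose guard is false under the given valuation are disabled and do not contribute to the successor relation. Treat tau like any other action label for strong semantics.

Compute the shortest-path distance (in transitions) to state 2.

Answer: 2

Working:
BFS to 2:
  Layer 0: {0}
  Layer 1: {1,3}
  Layer 2: {2}
first hit 2 at d=2 via b·a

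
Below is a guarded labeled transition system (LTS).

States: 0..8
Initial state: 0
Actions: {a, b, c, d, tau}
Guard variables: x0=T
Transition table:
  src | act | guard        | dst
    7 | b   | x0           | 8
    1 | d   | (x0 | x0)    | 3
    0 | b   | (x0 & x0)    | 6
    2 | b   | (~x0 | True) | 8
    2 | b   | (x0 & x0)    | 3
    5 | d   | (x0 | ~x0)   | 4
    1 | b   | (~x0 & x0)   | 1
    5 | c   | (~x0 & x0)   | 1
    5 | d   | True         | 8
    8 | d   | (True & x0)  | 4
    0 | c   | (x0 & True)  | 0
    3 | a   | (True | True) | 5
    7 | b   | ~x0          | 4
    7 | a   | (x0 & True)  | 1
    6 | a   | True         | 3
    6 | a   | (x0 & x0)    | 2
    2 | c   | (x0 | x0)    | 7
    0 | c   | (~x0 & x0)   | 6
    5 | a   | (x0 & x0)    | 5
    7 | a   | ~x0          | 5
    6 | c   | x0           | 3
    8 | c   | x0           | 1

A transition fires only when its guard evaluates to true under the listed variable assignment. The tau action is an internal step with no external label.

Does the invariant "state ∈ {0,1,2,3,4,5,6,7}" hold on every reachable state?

Allowed set {0,1,2,3,4,5,6,7}
Reachable = {0,1,2,3,4,5,6,7,8}
  0: ✓
  1: ✓
  2: ✓
  3: ✓
  4: ✓
  5: ✓
  6: ✓
  7: ✓
  8: ✗ unsafe
counterexample path to 8: b·a·b

Answer: INVARIANT VIOLATED at state 8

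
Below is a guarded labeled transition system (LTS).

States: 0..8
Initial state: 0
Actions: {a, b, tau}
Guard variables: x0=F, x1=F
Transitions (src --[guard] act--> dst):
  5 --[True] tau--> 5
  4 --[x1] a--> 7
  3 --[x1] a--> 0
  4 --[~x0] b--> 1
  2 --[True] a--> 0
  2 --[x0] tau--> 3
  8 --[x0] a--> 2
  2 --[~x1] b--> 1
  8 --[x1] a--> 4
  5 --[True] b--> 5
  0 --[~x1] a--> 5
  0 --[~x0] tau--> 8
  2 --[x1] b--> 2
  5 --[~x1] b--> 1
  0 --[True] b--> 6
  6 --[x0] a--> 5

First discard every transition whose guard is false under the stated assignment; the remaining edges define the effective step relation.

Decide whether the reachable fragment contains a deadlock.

Answer: DEADLOCK at state 1

Analysis:
Reach set: {0,1,5,6,8}
  0: a→5  b→6  tau→8  [3 out]
  1: ∅  [deadlock]
  5: b→1  b→5  tau→5  [3 out]
  6: ∅  [deadlock]
  8: ∅  [deadlock]
witness 1: a·b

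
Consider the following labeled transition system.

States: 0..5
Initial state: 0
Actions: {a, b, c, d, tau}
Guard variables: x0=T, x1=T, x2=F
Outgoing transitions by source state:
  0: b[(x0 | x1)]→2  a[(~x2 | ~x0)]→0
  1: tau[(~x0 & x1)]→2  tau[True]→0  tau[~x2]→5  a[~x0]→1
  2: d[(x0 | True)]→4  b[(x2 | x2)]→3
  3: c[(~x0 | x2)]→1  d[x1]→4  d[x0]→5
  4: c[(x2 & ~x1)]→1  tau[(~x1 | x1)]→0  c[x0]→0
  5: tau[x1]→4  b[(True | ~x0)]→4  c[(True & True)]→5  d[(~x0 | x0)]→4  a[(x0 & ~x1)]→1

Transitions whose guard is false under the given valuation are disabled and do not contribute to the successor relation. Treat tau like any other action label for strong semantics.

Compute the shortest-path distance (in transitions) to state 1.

Breadth-first toward 1:
  Layer 0: {0}
  Layer 1: {2}
  Layer 2: {4}
1 never appears.

Answer: UNREACHABLE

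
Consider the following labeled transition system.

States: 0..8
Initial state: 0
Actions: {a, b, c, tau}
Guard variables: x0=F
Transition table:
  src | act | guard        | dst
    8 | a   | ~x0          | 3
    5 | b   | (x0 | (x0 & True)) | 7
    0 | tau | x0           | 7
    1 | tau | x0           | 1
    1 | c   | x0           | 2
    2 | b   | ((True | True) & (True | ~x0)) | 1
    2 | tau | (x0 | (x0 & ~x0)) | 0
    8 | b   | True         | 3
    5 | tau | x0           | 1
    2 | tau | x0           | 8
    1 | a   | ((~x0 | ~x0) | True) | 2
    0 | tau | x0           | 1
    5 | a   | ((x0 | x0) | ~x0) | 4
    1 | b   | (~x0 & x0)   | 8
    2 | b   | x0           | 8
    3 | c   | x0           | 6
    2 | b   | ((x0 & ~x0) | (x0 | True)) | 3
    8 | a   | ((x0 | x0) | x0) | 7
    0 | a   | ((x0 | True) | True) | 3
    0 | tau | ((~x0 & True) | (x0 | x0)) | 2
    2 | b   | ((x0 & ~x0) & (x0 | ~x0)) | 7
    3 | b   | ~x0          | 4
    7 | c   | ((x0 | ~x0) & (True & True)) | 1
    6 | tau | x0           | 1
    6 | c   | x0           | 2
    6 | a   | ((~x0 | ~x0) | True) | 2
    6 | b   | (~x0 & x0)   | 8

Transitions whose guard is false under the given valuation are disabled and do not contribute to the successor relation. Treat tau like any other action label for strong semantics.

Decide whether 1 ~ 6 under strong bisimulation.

Answer: BISIMILAR

Working:
Bisimulation quotient by refinement:
  P[0] = {{0,1,2,3,4,5,6,7,8}}
  P[1] = {{0},{1,5,6},{2,3},{4},{7},{8}}
  P[2] = {{0},{1,6},{2},{3},{4},{5},{7},{8}}
Fixed point at round 3; 8 class(es).
class of 1: {1,6}; class of 6: {1,6}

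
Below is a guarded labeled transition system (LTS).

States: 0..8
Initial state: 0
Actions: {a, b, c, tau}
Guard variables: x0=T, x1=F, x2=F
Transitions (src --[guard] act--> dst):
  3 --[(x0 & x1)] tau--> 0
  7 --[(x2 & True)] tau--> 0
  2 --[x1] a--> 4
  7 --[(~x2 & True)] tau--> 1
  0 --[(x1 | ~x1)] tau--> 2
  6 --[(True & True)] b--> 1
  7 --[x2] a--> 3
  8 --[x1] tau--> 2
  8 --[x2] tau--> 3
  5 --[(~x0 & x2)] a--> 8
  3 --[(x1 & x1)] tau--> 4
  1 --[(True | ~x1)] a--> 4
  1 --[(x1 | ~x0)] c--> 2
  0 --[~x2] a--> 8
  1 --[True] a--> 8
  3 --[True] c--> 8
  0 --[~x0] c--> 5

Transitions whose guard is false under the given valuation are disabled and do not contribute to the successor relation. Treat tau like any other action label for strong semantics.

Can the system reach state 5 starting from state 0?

Guard filter leaves 7 enabled edge(s).
depth 0: {0}
depth 1: {2,8}  now seen {0,2,8}
Reach set: {0,2,8}

Answer: UNREACHABLE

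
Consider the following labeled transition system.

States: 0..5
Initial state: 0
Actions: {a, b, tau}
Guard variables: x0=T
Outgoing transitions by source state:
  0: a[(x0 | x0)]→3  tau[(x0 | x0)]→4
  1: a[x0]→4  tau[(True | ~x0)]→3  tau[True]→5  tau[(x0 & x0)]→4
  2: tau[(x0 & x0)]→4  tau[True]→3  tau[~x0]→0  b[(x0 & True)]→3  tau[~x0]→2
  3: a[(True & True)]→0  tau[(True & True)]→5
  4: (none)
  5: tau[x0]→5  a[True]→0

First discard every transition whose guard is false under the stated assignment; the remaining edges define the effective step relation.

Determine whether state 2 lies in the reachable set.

Guard filter leaves 13 enabled edge(s).
L0 = {0}
L1 = {3,4}  total {0,3,4}
L2 = {5}  total {0,3,4,5}
R = {0,3,4,5}

Answer: UNREACHABLE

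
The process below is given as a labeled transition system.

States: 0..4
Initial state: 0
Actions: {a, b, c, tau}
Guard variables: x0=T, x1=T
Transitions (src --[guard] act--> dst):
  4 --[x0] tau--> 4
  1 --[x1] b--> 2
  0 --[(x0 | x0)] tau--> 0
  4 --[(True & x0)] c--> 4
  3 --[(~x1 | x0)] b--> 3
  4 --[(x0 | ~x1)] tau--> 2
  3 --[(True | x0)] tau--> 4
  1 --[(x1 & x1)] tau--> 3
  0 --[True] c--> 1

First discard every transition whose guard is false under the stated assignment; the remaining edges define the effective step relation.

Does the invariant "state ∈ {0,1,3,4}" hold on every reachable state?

Allowed set {0,1,3,4}
Reach set: {0,1,2,3,4}
  0: ✓
  1: ✓
  2: ✗ unsafe
  3: ✓
  4: ✓
counterexample path to 2: c·b

Answer: INVARIANT VIOLATED at state 2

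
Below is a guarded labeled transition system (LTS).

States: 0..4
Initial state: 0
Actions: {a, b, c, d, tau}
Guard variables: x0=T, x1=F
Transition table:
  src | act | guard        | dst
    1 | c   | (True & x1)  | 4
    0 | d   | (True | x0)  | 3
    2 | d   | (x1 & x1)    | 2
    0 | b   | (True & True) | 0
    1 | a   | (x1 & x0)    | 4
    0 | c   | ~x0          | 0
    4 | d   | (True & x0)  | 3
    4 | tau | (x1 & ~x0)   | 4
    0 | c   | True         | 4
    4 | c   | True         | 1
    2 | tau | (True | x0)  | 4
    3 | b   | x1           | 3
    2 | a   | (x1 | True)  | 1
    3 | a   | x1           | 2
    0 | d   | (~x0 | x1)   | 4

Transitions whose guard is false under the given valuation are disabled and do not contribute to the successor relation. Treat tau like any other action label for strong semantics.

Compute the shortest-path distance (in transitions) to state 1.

Layered search for 1:
  L0 = {0}
  L1 = {3,4}
  L2 = {1}
first hit 1 at d=2 via c·c

Answer: 2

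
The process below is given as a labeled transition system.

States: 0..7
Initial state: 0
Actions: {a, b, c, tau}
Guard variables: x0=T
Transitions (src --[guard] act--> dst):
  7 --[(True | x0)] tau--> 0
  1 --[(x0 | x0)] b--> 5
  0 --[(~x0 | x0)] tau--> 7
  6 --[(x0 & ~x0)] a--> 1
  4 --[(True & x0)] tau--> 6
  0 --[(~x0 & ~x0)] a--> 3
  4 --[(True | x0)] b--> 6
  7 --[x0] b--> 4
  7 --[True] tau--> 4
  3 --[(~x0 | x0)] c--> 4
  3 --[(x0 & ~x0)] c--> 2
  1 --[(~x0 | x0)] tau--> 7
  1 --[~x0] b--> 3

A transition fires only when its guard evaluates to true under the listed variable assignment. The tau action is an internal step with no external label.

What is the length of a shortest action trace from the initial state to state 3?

Answer: UNREACHABLE

Working:
Breadth-first toward 3:
  Layer 0: {0}
  Layer 1: {7}
  Layer 2: {4}
  Layer 3: {6}
3 never appears.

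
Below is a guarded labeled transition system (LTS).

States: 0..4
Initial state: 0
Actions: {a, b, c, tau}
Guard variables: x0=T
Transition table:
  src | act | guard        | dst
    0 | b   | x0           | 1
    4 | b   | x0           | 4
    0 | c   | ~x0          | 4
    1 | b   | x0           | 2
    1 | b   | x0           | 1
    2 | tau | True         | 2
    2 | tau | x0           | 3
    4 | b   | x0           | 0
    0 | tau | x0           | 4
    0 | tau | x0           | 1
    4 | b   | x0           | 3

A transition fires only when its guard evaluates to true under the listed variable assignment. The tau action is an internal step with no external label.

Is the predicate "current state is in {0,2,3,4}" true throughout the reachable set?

Allowed set {0,2,3,4}
R = {0,1,2,3,4}
  0: ok
  1: ✗ unsafe
  2: ok
  3: ok
  4: ok
witness against invariant: b → 1

Answer: INVARIANT VIOLATED at state 1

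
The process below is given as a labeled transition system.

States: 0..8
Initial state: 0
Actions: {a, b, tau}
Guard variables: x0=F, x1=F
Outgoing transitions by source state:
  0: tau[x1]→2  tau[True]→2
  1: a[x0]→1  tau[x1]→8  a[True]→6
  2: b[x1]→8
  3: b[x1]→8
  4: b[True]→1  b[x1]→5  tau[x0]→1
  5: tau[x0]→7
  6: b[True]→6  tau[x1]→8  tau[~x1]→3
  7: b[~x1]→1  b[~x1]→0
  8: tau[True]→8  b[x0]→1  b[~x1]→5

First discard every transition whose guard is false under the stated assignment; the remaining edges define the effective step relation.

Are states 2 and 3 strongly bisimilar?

Bisimulation quotient by refinement:
  π0 = {{0,1,2,3,4,5,6,7,8}}
  π1 = {{0},{1},{2,3,5},{4,7},{6,8}}
  π2 = {{0},{1},{2,3,5},{4},{6},{7},{8}}
7 equivalence class(es) (converged in 3)
class of 2: {2,3,5}; class of 3: {2,3,5}

Answer: BISIMILAR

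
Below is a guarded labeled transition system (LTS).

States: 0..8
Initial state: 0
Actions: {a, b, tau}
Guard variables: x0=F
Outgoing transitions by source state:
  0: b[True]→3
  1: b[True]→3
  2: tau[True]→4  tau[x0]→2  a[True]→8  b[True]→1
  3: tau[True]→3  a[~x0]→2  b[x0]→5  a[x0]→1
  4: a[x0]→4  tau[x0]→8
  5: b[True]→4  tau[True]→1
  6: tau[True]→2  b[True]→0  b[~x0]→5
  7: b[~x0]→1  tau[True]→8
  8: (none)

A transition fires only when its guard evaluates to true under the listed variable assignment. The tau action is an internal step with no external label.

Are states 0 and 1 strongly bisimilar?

Answer: BISIMILAR

Trace:
Bisimulation quotient by refinement:
  P[0] = {{0,1,2,3,4,5,6,7,8}}
  P[1] = {{0,1},{2},{3},{4,8},{5,6,7}}
  P[2] = {{0,1},{2},{3},{4,8},{5},{6},{7}}
Fixed point at round 3; 7 class(es).
[0]={0,1}  [1]={0,1}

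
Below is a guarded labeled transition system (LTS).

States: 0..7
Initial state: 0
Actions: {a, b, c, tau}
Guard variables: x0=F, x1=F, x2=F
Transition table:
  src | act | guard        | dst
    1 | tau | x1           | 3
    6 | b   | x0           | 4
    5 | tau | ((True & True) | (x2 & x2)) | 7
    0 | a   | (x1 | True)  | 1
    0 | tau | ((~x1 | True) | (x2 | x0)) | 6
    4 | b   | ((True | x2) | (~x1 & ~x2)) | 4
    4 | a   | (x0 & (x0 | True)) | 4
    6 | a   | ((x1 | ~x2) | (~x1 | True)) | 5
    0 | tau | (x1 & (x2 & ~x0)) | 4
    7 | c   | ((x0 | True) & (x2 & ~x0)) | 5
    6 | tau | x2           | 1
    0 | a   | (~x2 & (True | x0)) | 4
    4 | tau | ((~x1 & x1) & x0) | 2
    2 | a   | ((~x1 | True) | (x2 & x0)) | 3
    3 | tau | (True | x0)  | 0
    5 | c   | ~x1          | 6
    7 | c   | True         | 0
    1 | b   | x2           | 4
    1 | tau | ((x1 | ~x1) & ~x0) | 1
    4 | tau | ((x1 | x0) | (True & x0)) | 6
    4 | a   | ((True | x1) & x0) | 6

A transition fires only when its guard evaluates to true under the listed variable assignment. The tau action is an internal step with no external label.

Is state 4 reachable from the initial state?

After dropping false guards: 11 live edges.
depth 0: {0}
depth 1: {1,4,6}  total {0,1,4,6}
depth 2: {5}  total {0,1,4,5,6}
depth 3: {7}  total {0,1,4,5,6,7}
Reachable = {0,1,4,5,6,7}
trace reaching 4: a

Answer: REACHABLE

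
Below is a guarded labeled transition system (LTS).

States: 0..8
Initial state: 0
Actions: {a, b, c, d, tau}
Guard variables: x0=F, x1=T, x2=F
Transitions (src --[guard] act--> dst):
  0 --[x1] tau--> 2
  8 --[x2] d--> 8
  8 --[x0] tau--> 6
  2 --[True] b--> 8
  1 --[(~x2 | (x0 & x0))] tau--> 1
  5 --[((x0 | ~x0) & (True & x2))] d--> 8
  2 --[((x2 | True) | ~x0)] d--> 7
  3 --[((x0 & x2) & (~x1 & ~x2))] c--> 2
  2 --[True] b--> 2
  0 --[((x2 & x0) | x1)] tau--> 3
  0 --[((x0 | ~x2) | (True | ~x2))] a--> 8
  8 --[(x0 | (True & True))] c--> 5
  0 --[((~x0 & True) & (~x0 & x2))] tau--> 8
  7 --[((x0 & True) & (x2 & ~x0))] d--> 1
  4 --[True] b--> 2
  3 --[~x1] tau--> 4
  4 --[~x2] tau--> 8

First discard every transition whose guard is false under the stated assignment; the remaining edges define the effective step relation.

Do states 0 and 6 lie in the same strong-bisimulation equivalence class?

Answer: NOT BISIMILAR

Working:
Compute ~ classes (split until stable):
  π0 = {{0,1,2,3,4,5,6,7,8}}
  π1 = {{0},{1},{2},{3,5,6,7},{4},{8}}
Fixed point at round 2; 6 class(es).
[0]={0}  [6]={3,5,6,7}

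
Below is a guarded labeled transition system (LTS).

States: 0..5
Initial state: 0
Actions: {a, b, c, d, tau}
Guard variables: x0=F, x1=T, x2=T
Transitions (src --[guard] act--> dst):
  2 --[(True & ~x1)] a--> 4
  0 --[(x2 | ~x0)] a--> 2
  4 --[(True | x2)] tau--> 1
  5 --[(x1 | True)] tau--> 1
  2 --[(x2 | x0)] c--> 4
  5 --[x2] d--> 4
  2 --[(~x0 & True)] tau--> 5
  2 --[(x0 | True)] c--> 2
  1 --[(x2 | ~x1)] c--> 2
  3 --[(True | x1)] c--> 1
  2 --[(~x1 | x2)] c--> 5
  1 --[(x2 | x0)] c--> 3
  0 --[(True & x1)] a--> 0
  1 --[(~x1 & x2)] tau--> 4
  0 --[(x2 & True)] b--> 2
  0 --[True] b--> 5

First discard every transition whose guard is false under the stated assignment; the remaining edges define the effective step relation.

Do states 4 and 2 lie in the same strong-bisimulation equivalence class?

Bisimulation quotient by refinement:
  π0 = {{0,1,2,3,4,5}}
  π1 = {{0},{1,3},{2},{4},{5}}
  π2 = {{0},{1},{2},{3},{4},{5}}
stable after 3 split(s): 6 block(s)
[4]={4}  [2]={2}

Answer: NOT BISIMILAR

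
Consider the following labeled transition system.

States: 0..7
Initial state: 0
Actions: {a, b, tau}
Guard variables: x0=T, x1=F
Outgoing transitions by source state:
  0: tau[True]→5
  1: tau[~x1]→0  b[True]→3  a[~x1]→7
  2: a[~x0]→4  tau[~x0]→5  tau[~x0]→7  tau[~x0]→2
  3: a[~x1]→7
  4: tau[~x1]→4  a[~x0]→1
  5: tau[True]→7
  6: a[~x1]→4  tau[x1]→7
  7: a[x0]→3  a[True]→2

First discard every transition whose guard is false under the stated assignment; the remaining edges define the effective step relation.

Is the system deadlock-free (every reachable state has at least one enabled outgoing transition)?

Answer: DEADLOCK at state 2

Analysis:
Reachable = {0,2,3,5,7}
  0: tau→5  [1 exit(s)]
  2: ∅  [no exit]
  3: a→7  [1 exit(s)]
  5: tau→7  [1 exit(s)]
  7: a→2  a→3  [2 exit(s)]
witness 2: tau·tau·a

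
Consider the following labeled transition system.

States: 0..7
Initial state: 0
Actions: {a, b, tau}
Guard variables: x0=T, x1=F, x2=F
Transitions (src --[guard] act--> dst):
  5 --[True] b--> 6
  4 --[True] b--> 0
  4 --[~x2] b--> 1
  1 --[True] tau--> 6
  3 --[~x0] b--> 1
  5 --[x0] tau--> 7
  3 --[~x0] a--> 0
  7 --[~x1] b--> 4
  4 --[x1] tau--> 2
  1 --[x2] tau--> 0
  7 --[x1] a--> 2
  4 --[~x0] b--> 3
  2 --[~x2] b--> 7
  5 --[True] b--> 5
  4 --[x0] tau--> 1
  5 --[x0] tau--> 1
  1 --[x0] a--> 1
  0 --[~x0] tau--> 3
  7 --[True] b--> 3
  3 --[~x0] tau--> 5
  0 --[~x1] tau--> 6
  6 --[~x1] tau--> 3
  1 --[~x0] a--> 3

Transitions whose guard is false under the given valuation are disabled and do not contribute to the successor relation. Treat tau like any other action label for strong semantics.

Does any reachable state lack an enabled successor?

R = {0,3,6}
  0: tau→6  [deg 1]
  3: ∅  [no exit]
  6: tau→3  [deg 1]
Path to 3: tau·tau

Answer: DEADLOCK at state 3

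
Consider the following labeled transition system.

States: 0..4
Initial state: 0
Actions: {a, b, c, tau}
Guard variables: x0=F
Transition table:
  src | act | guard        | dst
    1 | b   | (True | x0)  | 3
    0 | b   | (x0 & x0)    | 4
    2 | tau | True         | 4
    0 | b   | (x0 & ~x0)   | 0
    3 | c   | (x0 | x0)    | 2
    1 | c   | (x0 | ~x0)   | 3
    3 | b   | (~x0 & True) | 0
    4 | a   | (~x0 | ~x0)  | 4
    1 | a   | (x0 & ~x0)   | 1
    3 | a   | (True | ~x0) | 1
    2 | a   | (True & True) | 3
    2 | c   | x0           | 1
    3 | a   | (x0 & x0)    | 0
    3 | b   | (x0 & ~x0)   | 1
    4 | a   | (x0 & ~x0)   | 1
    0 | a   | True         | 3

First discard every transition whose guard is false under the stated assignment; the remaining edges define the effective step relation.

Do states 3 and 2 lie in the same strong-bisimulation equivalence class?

Compute ~ classes (split until stable):
  P[0] = {{0,1,2,3,4}}
  P[1] = {{0,4},{1},{2},{3}}
  P[2] = {{0},{1},{2},{3},{4}}
5 equivalence class(es) (converged in 3)
[3]={3}  [2]={2}

Answer: NOT BISIMILAR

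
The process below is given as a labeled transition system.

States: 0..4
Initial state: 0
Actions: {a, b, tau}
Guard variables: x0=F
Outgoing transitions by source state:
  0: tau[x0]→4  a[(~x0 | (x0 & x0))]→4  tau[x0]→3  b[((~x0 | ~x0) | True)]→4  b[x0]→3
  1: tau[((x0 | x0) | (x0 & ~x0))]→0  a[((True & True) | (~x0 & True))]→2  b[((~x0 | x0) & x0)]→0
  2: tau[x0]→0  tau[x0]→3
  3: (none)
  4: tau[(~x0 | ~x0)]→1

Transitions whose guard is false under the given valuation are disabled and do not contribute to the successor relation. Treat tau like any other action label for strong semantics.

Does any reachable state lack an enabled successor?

Answer: DEADLOCK at state 2

Working:
R = {0,1,2,4}
  0: a→4  b→4  [2 out]
  1: a→2  [1 out]
  2: ∅  [no exit]
  4: tau→1  [1 out]
Path to 2: a·tau·a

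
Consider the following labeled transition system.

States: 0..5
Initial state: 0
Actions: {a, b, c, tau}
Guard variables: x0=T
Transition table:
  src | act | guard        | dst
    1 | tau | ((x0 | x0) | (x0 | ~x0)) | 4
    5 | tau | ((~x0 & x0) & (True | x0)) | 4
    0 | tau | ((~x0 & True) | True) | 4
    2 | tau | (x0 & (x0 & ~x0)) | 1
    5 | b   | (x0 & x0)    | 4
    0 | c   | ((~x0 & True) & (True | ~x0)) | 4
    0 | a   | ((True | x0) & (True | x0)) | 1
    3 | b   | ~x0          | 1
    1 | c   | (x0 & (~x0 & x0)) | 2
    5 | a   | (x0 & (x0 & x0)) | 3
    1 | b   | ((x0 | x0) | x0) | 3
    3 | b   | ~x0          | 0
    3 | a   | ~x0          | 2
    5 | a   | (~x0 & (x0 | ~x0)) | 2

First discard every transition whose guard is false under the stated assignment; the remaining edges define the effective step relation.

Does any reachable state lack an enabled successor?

Answer: DEADLOCK at state 3

Trace:
Reachable = {0,1,3,4}
  0: a→1  tau→4  [2 exit(s)]
  1: b→3  tau→4  [2 exit(s)]
  3: ∅  [STUCK]
  4: ∅  [STUCK]
Path to 3: a·b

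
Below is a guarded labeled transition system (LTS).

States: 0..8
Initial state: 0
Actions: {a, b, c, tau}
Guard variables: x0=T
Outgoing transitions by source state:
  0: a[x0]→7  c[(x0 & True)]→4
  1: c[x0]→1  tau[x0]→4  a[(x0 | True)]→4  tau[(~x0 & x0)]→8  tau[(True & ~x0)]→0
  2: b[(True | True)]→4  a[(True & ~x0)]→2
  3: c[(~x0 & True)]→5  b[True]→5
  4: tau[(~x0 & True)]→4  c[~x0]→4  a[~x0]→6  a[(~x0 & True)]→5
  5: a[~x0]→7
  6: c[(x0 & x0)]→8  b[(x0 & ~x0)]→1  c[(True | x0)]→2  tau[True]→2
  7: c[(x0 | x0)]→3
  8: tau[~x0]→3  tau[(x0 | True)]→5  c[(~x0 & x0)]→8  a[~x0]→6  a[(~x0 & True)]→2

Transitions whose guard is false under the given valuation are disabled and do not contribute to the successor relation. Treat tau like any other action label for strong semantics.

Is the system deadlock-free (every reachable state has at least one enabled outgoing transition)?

Answer: DEADLOCK at state 4

Trace:
Reach set: {0,3,4,5,7}
  0: a→7  c→4  [deg 2]
  3: b→5  [deg 1]
  4: ∅  [no exit]
  5: ∅  [no exit]
  7: c→3  [deg 1]
Path to 4: c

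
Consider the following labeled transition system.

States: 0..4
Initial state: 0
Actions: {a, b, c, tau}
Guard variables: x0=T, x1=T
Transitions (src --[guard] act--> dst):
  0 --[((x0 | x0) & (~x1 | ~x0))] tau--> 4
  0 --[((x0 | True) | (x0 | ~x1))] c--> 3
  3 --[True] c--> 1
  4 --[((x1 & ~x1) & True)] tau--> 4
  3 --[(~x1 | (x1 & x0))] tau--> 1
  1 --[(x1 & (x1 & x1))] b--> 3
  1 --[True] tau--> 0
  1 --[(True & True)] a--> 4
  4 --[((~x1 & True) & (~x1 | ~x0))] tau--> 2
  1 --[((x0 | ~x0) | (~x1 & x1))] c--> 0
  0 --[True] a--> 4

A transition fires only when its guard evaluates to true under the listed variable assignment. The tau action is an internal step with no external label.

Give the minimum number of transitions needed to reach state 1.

Answer: 2

Analysis:
Layered search for 1:
  depth 0: {0}
  depth 1: {3,4}
  depth 2: {1}
first hit 1 at d=2 via c·c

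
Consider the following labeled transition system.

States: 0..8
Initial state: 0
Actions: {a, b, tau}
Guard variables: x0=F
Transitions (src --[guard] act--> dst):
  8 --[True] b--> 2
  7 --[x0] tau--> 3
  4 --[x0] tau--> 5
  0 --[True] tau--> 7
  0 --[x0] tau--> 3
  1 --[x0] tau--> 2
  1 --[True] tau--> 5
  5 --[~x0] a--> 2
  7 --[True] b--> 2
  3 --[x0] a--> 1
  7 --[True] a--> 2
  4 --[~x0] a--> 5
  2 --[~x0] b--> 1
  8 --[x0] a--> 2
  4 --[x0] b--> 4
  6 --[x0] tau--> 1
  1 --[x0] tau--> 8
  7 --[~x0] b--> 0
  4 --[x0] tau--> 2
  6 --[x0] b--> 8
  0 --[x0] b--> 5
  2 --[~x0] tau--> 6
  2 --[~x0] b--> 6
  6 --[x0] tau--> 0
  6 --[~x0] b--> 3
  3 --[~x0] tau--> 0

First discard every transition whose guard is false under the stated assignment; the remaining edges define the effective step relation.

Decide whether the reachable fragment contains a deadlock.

Answer: DEADLOCK-FREE

Working:
Reachable = {0,1,2,3,5,6,7}
  0: tau→7  [deg 1]
  1: tau→5  [deg 1]
  2: b→1  b→6  tau→6  [deg 3]
  3: tau→0  [deg 1]
  5: a→2  [deg 1]
  6: b→3  [deg 1]
  7: a→2  b→0  b→2  [deg 3]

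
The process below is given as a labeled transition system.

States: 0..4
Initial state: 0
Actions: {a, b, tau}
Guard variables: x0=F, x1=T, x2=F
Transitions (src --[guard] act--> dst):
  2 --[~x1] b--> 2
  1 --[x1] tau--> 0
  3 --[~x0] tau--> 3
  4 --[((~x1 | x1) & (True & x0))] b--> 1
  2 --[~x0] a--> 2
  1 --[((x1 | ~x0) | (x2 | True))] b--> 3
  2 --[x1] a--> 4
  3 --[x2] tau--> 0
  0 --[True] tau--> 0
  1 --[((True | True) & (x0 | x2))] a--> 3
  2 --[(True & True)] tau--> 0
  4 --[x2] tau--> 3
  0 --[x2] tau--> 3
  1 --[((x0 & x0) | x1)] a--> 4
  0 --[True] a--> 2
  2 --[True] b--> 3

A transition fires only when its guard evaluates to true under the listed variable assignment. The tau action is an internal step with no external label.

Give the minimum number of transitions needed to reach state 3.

Answer: 2

Trace:
BFS to 3:
  depth 0: {0}
  depth 1: {2}
  depth 2: {3,4}
3 enters at depth 2; path a·b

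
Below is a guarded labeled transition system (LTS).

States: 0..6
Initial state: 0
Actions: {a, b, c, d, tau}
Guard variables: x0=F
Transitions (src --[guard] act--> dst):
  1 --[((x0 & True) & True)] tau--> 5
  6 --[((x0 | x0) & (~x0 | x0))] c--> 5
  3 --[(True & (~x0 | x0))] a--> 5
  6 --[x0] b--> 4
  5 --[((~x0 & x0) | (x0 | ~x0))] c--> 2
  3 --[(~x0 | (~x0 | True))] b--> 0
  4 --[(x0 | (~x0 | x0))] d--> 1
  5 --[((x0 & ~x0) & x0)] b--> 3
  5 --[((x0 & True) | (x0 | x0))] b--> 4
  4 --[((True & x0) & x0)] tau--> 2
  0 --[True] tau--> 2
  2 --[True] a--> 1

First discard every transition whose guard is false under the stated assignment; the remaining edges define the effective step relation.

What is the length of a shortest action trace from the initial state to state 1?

BFS to 1:
  L0 = {0}
  L1 = {2}
  L2 = {1}
depth(1)=2, e.g. tau·a

Answer: 2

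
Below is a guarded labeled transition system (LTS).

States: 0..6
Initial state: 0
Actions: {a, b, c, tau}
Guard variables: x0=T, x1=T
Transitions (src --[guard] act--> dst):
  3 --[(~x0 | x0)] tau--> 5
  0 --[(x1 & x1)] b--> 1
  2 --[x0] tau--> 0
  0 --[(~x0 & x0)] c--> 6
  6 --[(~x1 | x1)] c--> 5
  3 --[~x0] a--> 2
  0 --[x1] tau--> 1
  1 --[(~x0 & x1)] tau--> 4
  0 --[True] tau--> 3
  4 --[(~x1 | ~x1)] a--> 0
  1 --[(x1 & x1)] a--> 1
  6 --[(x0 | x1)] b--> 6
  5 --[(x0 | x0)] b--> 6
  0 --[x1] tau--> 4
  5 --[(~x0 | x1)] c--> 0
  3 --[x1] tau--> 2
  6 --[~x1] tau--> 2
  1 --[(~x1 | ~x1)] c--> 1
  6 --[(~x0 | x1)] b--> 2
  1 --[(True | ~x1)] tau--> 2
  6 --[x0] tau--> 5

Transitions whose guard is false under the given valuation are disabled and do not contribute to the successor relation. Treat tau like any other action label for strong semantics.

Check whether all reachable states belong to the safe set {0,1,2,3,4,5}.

Answer: INVARIANT VIOLATED at state 6

Working:
Allowed set {0,1,2,3,4,5}
Reach set: {0,1,2,3,4,5,6}
  0: safe
  1: safe
  2: safe
  3: safe
  4: safe
  5: safe
  6: ✗ unsafe
witness against invariant: tau·tau·b → 6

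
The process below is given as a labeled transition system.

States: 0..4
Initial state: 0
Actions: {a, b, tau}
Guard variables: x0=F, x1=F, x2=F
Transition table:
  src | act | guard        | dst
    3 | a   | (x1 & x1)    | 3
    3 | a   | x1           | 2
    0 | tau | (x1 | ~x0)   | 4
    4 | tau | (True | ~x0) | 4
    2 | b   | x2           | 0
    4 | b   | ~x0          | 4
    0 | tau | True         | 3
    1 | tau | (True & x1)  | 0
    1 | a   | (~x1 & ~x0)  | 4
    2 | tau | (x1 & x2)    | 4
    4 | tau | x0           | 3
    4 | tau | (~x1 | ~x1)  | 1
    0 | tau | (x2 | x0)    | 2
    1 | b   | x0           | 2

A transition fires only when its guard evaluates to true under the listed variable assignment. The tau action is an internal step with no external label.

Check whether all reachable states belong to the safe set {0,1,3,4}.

Allowed set {0,1,3,4}
Reach set: {0,1,3,4}
  0: ok
  1: ok
  3: ok
  4: ok

Answer: INVARIANT HOLDS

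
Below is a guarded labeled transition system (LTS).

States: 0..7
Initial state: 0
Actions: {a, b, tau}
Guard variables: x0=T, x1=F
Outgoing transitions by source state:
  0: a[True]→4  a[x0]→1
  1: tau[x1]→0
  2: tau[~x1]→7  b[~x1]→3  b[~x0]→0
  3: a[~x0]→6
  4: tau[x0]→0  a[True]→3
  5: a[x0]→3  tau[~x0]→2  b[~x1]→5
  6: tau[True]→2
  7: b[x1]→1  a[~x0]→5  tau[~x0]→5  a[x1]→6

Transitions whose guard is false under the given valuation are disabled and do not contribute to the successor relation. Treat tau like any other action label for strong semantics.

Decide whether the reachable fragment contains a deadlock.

Reachable = {0,1,3,4}
  0: a→1  a→4  [2 out]
  1: ∅  [deadlock]
  3: ∅  [deadlock]
  4: a→3  tau→0  [2 out]
witness 1: a

Answer: DEADLOCK at state 1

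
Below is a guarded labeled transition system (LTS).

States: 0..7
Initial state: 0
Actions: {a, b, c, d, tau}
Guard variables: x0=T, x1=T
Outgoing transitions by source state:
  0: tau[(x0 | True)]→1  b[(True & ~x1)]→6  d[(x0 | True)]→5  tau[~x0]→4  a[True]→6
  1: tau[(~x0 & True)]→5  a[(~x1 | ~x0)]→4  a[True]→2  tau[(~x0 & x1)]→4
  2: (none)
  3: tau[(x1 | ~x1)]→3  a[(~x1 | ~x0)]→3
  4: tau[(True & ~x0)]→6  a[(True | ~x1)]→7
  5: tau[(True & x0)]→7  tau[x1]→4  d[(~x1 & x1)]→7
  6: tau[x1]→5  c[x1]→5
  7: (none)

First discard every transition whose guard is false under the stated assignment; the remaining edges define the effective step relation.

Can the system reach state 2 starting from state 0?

Answer: REACHABLE

Analysis:
Guard filter leaves 10 enabled edge(s).
depth 0: {0}
depth 1: {1,5,6}  total {0,1,5,6}
depth 2: {2,4,7}  total {0,1,2,4,5,6,7}
Reachable = {0,1,2,4,5,6,7}
witness 2: tau·a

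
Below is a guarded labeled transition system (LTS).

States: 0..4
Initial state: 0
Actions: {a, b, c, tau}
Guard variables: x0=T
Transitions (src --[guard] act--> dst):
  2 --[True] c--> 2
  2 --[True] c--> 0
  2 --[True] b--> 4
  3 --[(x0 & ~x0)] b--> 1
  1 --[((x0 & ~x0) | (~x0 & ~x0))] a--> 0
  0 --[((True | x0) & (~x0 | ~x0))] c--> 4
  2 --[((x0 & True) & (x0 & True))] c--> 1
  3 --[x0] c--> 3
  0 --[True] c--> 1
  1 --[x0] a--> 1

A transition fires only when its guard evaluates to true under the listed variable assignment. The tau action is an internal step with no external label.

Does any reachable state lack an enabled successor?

Answer: DEADLOCK-FREE

Analysis:
Reach set: {0,1}
  0: c→1  [1 exit(s)]
  1: a→1  [1 exit(s)]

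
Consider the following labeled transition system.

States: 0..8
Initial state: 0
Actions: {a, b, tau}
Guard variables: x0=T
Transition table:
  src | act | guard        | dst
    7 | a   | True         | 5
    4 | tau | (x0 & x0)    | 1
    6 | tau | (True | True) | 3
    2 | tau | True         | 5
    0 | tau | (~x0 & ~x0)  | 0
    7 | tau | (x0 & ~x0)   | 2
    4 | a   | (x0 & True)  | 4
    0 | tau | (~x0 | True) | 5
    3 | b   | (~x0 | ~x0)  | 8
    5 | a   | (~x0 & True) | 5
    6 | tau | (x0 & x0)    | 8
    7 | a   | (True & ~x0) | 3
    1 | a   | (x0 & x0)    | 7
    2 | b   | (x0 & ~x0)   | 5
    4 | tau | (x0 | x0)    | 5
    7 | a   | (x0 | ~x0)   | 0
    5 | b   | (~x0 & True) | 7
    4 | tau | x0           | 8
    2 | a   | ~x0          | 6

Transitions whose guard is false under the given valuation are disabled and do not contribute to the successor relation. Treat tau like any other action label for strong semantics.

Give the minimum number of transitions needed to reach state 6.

BFS to 6:
  depth 0: {0}
  depth 1: {5}
6 never appears.

Answer: UNREACHABLE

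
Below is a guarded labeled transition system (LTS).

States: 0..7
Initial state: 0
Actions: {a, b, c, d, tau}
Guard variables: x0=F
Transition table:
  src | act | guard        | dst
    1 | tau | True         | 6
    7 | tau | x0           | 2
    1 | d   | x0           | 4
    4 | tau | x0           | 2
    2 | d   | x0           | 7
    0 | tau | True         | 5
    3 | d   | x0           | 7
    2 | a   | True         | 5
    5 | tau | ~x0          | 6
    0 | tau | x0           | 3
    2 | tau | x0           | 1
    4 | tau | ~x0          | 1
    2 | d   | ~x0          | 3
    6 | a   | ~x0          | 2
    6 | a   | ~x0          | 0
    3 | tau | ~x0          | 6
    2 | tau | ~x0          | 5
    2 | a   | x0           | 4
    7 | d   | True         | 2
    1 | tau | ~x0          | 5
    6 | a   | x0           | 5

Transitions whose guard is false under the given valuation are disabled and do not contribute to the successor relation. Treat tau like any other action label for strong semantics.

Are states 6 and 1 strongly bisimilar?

Answer: NOT BISIMILAR

Trace:
Refine partition for ~:
  π0 = {{0,1,2,3,4,5,6,7}}
  π1 = {{0,1,3,4,5},{2},{6},{7}}
  π2 = {{0,4},{1},{2},{3,5},{6},{7}}
  π3 = {{0},{1},{2},{3,5},{4},{6},{7}}
stable after 4 split(s): 7 block(s)
[6]={6}  [1]={1}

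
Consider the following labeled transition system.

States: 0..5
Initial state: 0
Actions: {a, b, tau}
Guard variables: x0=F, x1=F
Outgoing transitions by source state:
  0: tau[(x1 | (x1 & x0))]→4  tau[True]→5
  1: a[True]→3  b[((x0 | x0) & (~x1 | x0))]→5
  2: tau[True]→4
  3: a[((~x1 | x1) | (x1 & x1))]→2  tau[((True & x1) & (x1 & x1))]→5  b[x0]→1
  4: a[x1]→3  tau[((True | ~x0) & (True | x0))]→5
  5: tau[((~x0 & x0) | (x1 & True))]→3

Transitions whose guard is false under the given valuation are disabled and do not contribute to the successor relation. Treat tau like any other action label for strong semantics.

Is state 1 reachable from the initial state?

Answer: UNREACHABLE

Working:
5 transition(s) survive guard evaluation.
L0 = {0}
L1 = {5}  cumulative {0,5}
R = {0,5}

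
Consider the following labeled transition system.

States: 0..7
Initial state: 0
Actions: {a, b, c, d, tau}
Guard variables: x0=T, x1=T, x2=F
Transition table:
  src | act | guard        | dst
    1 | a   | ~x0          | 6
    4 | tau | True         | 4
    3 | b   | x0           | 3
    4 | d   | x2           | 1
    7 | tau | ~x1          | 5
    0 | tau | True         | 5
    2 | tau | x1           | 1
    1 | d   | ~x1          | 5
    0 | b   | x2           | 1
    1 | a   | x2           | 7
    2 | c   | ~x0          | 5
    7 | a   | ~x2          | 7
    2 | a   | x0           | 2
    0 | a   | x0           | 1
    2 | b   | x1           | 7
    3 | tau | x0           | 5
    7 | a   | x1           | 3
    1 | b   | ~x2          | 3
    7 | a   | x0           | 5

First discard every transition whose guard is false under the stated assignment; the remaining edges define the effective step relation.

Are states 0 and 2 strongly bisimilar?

Answer: NOT BISIMILAR

Trace:
Compute ~ classes (split until stable):
  P[0] = {{0,1,2,3,4,5,6,7}}
  P[1] = {{0},{1},{2},{3},{4},{5,6},{7}}
stable after 2 split(s): 7 block(s)
0∈{0}, 2∈{2}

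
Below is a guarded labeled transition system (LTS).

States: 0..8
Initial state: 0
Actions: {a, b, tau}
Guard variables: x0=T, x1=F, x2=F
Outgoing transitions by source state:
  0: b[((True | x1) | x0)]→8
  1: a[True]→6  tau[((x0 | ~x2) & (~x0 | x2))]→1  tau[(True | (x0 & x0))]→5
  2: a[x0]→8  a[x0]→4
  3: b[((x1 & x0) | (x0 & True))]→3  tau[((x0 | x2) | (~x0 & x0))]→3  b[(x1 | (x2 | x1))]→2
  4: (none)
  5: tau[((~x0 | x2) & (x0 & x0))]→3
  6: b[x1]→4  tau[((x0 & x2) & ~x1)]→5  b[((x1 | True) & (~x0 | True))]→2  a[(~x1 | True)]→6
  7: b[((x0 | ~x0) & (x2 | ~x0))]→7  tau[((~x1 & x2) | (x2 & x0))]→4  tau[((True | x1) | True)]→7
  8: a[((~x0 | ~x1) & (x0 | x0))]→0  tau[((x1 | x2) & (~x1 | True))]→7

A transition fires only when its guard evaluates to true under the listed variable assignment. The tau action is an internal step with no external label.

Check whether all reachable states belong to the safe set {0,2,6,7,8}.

Answer: INVARIANT HOLDS

Working:
Safe = {0,2,6,7,8}
Reachable = {0,8}
  0: safe
  8: safe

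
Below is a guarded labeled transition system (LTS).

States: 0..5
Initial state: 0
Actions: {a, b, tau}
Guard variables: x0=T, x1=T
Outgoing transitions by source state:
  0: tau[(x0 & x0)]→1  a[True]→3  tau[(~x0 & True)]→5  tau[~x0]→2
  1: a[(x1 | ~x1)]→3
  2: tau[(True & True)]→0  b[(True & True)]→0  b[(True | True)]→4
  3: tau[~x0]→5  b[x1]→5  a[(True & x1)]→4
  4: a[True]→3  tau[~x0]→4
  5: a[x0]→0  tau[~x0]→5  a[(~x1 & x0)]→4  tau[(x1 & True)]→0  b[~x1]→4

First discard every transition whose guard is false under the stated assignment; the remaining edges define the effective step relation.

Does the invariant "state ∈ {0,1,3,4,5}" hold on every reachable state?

Answer: INVARIANT HOLDS

Analysis:
Inv-set: {0,1,3,4,5}
Reach set: {0,1,3,4,5}
  0: ok
  1: ok
  3: ok
  4: ok
  5: ok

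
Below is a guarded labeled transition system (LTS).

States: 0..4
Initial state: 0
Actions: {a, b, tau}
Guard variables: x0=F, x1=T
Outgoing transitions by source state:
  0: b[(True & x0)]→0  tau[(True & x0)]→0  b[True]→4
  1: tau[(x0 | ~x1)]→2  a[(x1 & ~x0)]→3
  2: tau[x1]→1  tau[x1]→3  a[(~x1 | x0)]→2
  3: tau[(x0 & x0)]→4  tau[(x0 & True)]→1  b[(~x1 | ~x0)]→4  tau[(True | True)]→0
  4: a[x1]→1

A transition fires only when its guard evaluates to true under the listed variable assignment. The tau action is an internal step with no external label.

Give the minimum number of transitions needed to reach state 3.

Answer: 3

Analysis:
BFS to 3:
  Layer 0: {0}
  Layer 1: {4}
  Layer 2: {1}
  Layer 3: {3}
3 enters at depth 3; path b·a·a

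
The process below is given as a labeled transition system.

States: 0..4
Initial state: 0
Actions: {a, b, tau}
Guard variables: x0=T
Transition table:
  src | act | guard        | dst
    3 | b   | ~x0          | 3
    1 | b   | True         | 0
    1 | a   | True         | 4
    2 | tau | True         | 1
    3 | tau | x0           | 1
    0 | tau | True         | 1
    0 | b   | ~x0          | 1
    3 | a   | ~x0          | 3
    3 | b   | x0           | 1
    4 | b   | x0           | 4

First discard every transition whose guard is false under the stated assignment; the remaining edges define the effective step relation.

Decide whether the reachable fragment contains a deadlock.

Reachable = {0,1,4}
  0: tau→1  [1 out]
  1: a→4  b→0  [2 out]
  4: b→4  [1 out]

Answer: DEADLOCK-FREE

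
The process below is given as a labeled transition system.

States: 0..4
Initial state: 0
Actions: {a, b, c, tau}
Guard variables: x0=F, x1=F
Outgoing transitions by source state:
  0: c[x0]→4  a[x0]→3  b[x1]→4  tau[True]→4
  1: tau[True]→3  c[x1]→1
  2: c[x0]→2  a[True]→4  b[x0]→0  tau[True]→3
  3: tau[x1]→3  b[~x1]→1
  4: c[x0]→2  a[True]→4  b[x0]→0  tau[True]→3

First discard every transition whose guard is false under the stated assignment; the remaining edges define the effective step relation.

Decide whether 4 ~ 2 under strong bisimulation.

Answer: BISIMILAR

Working:
Refine partition for ~:
  π0 = {{0,1,2,3,4}}
  π1 = {{0,1},{2,4},{3}}
  π2 = {{0},{1},{2,4},{3}}
4 equivalence class(es) (converged in 3)
4∈{2,4}, 2∈{2,4}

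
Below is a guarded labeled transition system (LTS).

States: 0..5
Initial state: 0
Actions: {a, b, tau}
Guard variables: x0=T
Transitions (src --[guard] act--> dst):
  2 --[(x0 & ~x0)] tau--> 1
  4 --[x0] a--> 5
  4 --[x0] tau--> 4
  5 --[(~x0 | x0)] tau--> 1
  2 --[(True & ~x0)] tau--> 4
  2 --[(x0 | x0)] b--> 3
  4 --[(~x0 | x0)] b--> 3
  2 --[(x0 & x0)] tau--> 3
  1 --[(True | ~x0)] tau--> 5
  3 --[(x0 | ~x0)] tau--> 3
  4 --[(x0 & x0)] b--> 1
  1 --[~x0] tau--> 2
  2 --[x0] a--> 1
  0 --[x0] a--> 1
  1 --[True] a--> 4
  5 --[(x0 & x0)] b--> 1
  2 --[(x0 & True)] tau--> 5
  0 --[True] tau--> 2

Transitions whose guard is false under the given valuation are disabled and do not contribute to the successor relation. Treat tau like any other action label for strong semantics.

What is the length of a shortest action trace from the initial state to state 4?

Answer: 2

Analysis:
BFS to 4:
  L0 = {0}
  L1 = {1,2}
  L2 = {3,4,5}
first hit 4 at d=2 via a·a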